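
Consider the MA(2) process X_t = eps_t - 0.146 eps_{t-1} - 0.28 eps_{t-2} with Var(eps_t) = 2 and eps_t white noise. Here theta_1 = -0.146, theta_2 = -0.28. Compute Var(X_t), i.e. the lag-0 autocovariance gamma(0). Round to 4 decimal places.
\gamma(0) = 2.1994

For an MA(q) process X_t = eps_t + sum_i theta_i eps_{t-i} with
Var(eps_t) = sigma^2, the variance is
  gamma(0) = sigma^2 * (1 + sum_i theta_i^2).
  sum_i theta_i^2 = (-0.146)^2 + (-0.28)^2 = 0.021316 + 0.0784 = 0.099716.
  gamma(0) = 2 * (1 + 0.099716) = 2 * 1.099716 = 2.199432, which rounds to 2.1994.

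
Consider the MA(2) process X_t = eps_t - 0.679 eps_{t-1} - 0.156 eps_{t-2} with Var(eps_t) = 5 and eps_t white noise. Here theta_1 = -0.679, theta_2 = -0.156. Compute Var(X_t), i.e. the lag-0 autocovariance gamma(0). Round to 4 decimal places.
\gamma(0) = 7.4269

For an MA(q) process X_t = eps_t + sum_i theta_i eps_{t-i} with
Var(eps_t) = sigma^2, the variance is
  gamma(0) = sigma^2 * (1 + sum_i theta_i^2).
  sum_i theta_i^2 = (-0.679)^2 + (-0.156)^2 = 0.461041 + 0.024336 = 0.485377.
  gamma(0) = 5 * (1 + 0.485377) = 5 * 1.485377 = 7.426885, which rounds to 7.4269.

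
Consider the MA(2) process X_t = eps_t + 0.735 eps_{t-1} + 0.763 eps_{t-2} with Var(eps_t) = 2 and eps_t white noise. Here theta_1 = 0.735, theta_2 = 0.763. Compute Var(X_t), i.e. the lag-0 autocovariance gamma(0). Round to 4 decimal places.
\gamma(0) = 4.2448

For an MA(q) process X_t = eps_t + sum_i theta_i eps_{t-i} with
Var(eps_t) = sigma^2, the variance is
  gamma(0) = sigma^2 * (1 + sum_i theta_i^2).
  sum_i theta_i^2 = (0.735)^2 + (0.763)^2 = 0.540225 + 0.582169 = 1.122394.
  gamma(0) = 2 * (1 + 1.122394) = 2 * 2.122394 = 4.244788, which rounds to 4.2448.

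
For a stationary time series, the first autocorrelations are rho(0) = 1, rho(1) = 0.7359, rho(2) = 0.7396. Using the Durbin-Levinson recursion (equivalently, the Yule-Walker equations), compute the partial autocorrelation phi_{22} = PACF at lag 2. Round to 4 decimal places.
\phi_{22} = 0.4320

The PACF at lag k is phi_{kk}, the last component of the solution
to the Yule-Walker system G_k phi = r_k where
  (G_k)_{ij} = rho(|i - j|), (r_k)_i = rho(i), i,j = 1..k.
Equivalently, Durbin-Levinson gives phi_{kk} iteratively:
  phi_{11} = rho(1)
  phi_{kk} = [rho(k) - sum_{j=1..k-1} phi_{k-1,j} rho(k-j)]
            / [1 - sum_{j=1..k-1} phi_{k-1,j} rho(j)],
  phi_{k,j} = phi_{k-1,j} - phi_{kk} phi_{k-1,k-j},  j = 1..k-1.
Step k = 1:
  phi_11 = rho(1) = 0.7359.
Step k = 2:
  phi_22 = [rho(2) - phi_11 rho(1)] / [1 - phi_11 rho(1)] = [0.7396 - (0.7359)(0.7359)] / [1 - (0.7359)(0.7359)]
         = 0.19805119 / 0.45845119 = 0.432.
Therefore phi_{22} = 0.4320.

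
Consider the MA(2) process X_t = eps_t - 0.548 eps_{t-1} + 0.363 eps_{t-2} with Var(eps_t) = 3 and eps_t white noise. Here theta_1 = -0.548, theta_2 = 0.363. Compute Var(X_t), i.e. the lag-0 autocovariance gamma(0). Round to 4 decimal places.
\gamma(0) = 4.2962

For an MA(q) process X_t = eps_t + sum_i theta_i eps_{t-i} with
Var(eps_t) = sigma^2, the variance is
  gamma(0) = sigma^2 * (1 + sum_i theta_i^2).
  sum_i theta_i^2 = (-0.548)^2 + (0.363)^2 = 0.300304 + 0.131769 = 0.432073.
  gamma(0) = 3 * (1 + 0.432073) = 3 * 1.432073 = 4.296219, which rounds to 4.2962.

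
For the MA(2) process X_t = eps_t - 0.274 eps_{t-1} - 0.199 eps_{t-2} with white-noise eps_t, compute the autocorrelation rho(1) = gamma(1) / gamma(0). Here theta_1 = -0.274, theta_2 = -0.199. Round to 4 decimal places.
\rho(1) = -0.1969

For an MA(q) process with theta_0 = 1, the autocovariance is
  gamma(k) = sigma^2 * sum_{i=0..q-k} theta_i * theta_{i+k},
and rho(k) = gamma(k) / gamma(0). Sigma^2 cancels.
  numerator   = (1)*(-0.274) + (-0.274)*(-0.199) = -0.219474.
  denominator = (1)^2 + (-0.274)^2 + (-0.199)^2 = 1.114677.
  rho(1) = -0.219474 / 1.114677 = -0.1969.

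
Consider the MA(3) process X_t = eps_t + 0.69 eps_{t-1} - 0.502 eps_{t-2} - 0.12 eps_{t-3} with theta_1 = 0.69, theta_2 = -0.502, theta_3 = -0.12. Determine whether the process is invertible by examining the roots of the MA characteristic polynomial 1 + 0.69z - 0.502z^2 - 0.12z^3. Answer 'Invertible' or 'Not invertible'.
\text{Not invertible}

The MA(q) characteristic polynomial is P(z) = 1 + 0.69z - 0.502z^2 - 0.12z^3.
Invertibility requires all roots to lie outside the unit circle, i.e. |z| > 1 for every root.
Degree 3: look for a simple real root z0 first, then factor out (1 - z/z0) and solve the remaining quadratic.
Testing z0 = -5: P(-5) = 1 + (0.69)(-5) + (-0.502)(-5)^2 + (-0.12)(-5)^3
  = 1 + (-3.45) + (-12.55) + (15) = 0.  So z_0 = -5 is a root, |z_0| = 5.
Divide out the factor (1 + 0.2 z) = (1 - z/z0) (since 1/z0 = -0.2):
  P(z) = (1 + 0.2 z)(1 + (0.49) z + (-0.6) z^2)
  [check: z-coef 0.49 - (-0.2) = 0.69; z^2-coef -0.6 - (-0.2)(0.49) = -0.502; z^3-coef -(-0.2)(-0.6) = -0.12.]
Remaining roots from the quadratic factor 1 + (0.49) z + (-0.6) z^2:
  Set 1 + (0.49) z + (-0.6) z^2 = 0, i.e. a z^2 + b z + c = 0 with a = -0.6, b = 0.49, c = 1.
  Discriminant D = b^2 - 4ac = (0.49)^2 - 4*(-0.6)*1 = 0.2401 - (-2.4) = 2.6401.
  D >= 0, so the roots are real: z = (-b +/- sqrt(D)) / (2a) = (-0.49 +/- 1.624838) / (-1.2).
    z_1 = (-0.49 + 1.624838) / (-1.2) = -0.9457,   |z_1| = 0.9457.
    z_2 = (-0.49 - 1.624838) / (-1.2) = 1.7624,   |z_2| = 1.7624.
Moduli of all roots: 5.0000, 0.9457, 1.7624.
All moduli strictly greater than 1? No.
Verdict: Not invertible.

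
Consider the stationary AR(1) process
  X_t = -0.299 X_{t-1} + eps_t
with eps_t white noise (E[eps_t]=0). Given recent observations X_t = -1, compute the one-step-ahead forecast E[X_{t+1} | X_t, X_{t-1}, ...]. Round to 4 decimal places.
E[X_{t+1} \mid \mathcal F_t] = 0.2990

For an AR(p) model X_t = c + sum_i phi_i X_{t-i} + eps_t, the
one-step-ahead conditional mean is
  E[X_{t+1} | X_t, ...] = c + sum_i phi_i X_{t+1-i}.
Substitute known values:
  E[X_{t+1} | ...] = (-0.299) * (-1)
                   = 0.2990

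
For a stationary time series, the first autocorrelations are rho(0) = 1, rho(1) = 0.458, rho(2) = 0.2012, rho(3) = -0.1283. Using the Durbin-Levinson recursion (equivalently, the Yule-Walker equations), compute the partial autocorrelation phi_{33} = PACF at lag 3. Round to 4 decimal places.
\phi_{33} = -0.2740

The PACF at lag k is phi_{kk}, the last component of the solution
to the Yule-Walker system G_k phi = r_k where
  (G_k)_{ij} = rho(|i - j|), (r_k)_i = rho(i), i,j = 1..k.
Equivalently, Durbin-Levinson gives phi_{kk} iteratively:
  phi_{11} = rho(1)
  phi_{kk} = [rho(k) - sum_{j=1..k-1} phi_{k-1,j} rho(k-j)]
            / [1 - sum_{j=1..k-1} phi_{k-1,j} rho(j)],
  phi_{k,j} = phi_{k-1,j} - phi_{kk} phi_{k-1,k-j},  j = 1..k-1.
Step k = 1:
  phi_11 = rho(1) = 0.458.
Step k = 2:
  phi_22 = [rho(2) - phi_11 rho(1)] / [1 - phi_11 rho(1)] = [0.2012 - (0.458)(0.458)] / [1 - (0.458)(0.458)]
         = -0.008564 / 0.790236 = -0.010837.
  Update: phi_21 = phi_11 - phi_22 phi_11 = 0.458 - (-0.010837)(0.458) = 0.462963.
Step k = 3:
  phi_33 = [rho(3) - phi_21 rho(2) - phi_22 rho(1)] / [1 - phi_21 rho(1) - phi_22 rho(2)]
    numerator   = -0.1283 - (0.462963)(0.2012) - (-0.010837)(0.458) = -0.21648478
    denominator = 1 - (0.462963)(0.458) - (-0.010837)(0.2012) = 0.79014319
  phi_33 = -0.21648478 / 0.79014319 = -0.274.
Therefore phi_{33} = -0.2740.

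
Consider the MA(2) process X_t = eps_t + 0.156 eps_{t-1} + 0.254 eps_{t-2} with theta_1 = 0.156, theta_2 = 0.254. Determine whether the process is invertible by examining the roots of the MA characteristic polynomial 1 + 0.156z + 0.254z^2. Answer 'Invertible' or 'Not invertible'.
\text{Invertible}

The MA(q) characteristic polynomial is P(z) = 1 + 0.156z + 0.254z^2.
Invertibility requires all roots to lie outside the unit circle, i.e. |z| > 1 for every root.
Set 1 + (0.156) z + (0.254) z^2 = 0, i.e. a z^2 + b z + c = 0 with a = 0.254, b = 0.156, c = 1.
Discriminant D = b^2 - 4ac = (0.156)^2 - 4*(0.254)*1 = 0.024336 - (1.016) = -0.991664.
D < 0, so the roots are the complex-conjugate pair z = (-b +/- i sqrt(-D)) / (2a) = -0.3071 +/- 1.9603i.
For a conjugate pair |z|^2 = z * conj(z) = (product of roots) = c/a = 1/(0.254) = 3.937008, so |z| = sqrt(3.937008) = 1.9842 for both roots.
Moduli of all roots: 1.9842, 1.9842.
All moduli strictly greater than 1? Yes.
Verdict: Invertible.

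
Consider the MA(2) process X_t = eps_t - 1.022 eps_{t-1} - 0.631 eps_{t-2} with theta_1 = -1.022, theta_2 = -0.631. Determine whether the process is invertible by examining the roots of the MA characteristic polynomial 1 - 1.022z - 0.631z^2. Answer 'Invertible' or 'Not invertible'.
\text{Not invertible}

The MA(q) characteristic polynomial is P(z) = 1 - 1.022z - 0.631z^2.
Invertibility requires all roots to lie outside the unit circle, i.e. |z| > 1 for every root.
Set 1 + (-1.022) z + (-0.631) z^2 = 0, i.e. a z^2 + b z + c = 0 with a = -0.631, b = -1.022, c = 1.
Discriminant D = b^2 - 4ac = (-1.022)^2 - 4*(-0.631)*1 = 1.044484 - (-2.524) = 3.568484.
D >= 0, so the roots are real: z = (-b +/- sqrt(D)) / (2a) = (1.022 +/- 1.889043) / (-1.262).
  z_1 = (1.022 + 1.889043) / (-1.262) = -2.3067,   |z_1| = 2.3067.
  z_2 = (1.022 - 1.889043) / (-1.262) = 0.687,   |z_2| = 0.687.
Moduli of all roots: 2.3067, 0.6870.
All moduli strictly greater than 1? No.
Verdict: Not invertible.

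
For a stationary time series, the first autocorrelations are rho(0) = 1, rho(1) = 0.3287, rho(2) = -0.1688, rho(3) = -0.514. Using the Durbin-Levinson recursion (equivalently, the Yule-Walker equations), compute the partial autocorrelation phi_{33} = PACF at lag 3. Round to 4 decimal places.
\phi_{33} = -0.4209

The PACF at lag k is phi_{kk}, the last component of the solution
to the Yule-Walker system G_k phi = r_k where
  (G_k)_{ij} = rho(|i - j|), (r_k)_i = rho(i), i,j = 1..k.
Equivalently, Durbin-Levinson gives phi_{kk} iteratively:
  phi_{11} = rho(1)
  phi_{kk} = [rho(k) - sum_{j=1..k-1} phi_{k-1,j} rho(k-j)]
            / [1 - sum_{j=1..k-1} phi_{k-1,j} rho(j)],
  phi_{k,j} = phi_{k-1,j} - phi_{kk} phi_{k-1,k-j},  j = 1..k-1.
Step k = 1:
  phi_11 = rho(1) = 0.3287.
Step k = 2:
  phi_22 = [rho(2) - phi_11 rho(1)] / [1 - phi_11 rho(1)] = [-0.1688 - (0.3287)(0.3287)] / [1 - (0.3287)(0.3287)]
         = -0.27684369 / 0.89195631 = -0.310378.
  Update: phi_21 = phi_11 - phi_22 phi_11 = 0.3287 - (-0.310378)(0.3287) = 0.430721.
Step k = 3:
  phi_33 = [rho(3) - phi_21 rho(2) - phi_22 rho(1)] / [1 - phi_21 rho(1) - phi_22 rho(2)]
    numerator   = -0.514 - (0.430721)(-0.1688) - (-0.310378)(0.3287) = -0.33927297
    denominator = 1 - (0.430721)(0.3287) - (-0.310378)(-0.1688) = 0.8060301
  phi_33 = -0.33927297 / 0.8060301 = -0.4209.
Therefore phi_{33} = -0.4209.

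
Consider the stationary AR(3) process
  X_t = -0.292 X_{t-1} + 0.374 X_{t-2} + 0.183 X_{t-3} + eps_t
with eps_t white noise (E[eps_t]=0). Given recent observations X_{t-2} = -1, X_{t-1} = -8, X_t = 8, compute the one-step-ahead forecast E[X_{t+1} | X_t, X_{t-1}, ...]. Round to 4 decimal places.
E[X_{t+1} \mid \mathcal F_t] = -5.5110

For an AR(p) model X_t = c + sum_i phi_i X_{t-i} + eps_t, the
one-step-ahead conditional mean is
  E[X_{t+1} | X_t, ...] = c + sum_i phi_i X_{t+1-i}.
Substitute known values:
  E[X_{t+1} | ...] = (-0.292) * (8) + (0.374) * (-8) + (0.183) * (-1)
                   = -5.5110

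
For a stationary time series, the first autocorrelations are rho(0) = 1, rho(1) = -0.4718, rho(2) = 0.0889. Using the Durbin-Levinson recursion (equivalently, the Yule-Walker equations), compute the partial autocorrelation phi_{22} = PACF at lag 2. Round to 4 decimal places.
\phi_{22} = -0.1720

The PACF at lag k is phi_{kk}, the last component of the solution
to the Yule-Walker system G_k phi = r_k where
  (G_k)_{ij} = rho(|i - j|), (r_k)_i = rho(i), i,j = 1..k.
Equivalently, Durbin-Levinson gives phi_{kk} iteratively:
  phi_{11} = rho(1)
  phi_{kk} = [rho(k) - sum_{j=1..k-1} phi_{k-1,j} rho(k-j)]
            / [1 - sum_{j=1..k-1} phi_{k-1,j} rho(j)],
  phi_{k,j} = phi_{k-1,j} - phi_{kk} phi_{k-1,k-j},  j = 1..k-1.
Step k = 1:
  phi_11 = rho(1) = -0.4718.
Step k = 2:
  phi_22 = [rho(2) - phi_11 rho(1)] / [1 - phi_11 rho(1)] = [0.0889 - (-0.4718)(-0.4718)] / [1 - (-0.4718)(-0.4718)]
         = -0.13369524 / 0.77740476 = -0.172.
Therefore phi_{22} = -0.1720.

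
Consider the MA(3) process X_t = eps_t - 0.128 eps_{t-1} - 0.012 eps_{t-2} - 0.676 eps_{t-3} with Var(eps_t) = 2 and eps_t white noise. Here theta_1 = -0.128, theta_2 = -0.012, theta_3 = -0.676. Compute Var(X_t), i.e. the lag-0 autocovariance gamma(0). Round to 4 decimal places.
\gamma(0) = 2.9470

For an MA(q) process X_t = eps_t + sum_i theta_i eps_{t-i} with
Var(eps_t) = sigma^2, the variance is
  gamma(0) = sigma^2 * (1 + sum_i theta_i^2).
  sum_i theta_i^2 = (-0.128)^2 + (-0.012)^2 + (-0.676)^2 = 0.016384 + 0.000144 + 0.456976 = 0.473504.
  gamma(0) = 2 * (1 + 0.473504) = 2 * 1.473504 = 2.947008, which rounds to 2.9470.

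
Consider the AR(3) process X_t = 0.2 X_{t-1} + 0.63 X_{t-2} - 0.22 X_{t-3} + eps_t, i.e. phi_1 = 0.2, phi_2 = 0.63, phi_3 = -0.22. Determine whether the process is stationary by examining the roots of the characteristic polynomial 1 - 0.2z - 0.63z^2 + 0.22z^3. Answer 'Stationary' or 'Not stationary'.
\text{Stationary}

The AR(p) characteristic polynomial is P(z) = 1 - 0.2z - 0.63z^2 + 0.22z^3.
Stationarity requires all roots to lie outside the unit circle, i.e. |z| > 1 for every root.
Degree 3: look for a simple real root z0 first, then factor out (1 - z/z0) and solve the remaining quadratic.
Testing z0 = 2.5: P(2.5) = 1 + (-0.2)(2.5) + (-0.63)(2.5)^2 + (0.22)(2.5)^3
  = 1 + (-0.5) + (-3.9375) + (3.4375) = 0.  So z_0 = 2.5 is a root, |z_0| = 2.5.
Divide out the factor (1 - 0.4 z) = (1 - z/z0) (since 1/z0 = 0.4):
  P(z) = (1 - 0.4 z)(1 + (0.2) z + (-0.55) z^2)
  [check: z-coef 0.2 - (0.4) = -0.2; z^2-coef -0.55 - (0.4)(0.2) = -0.63; z^3-coef -(0.4)(-0.55) = 0.22.]
Remaining roots from the quadratic factor 1 + (0.2) z + (-0.55) z^2:
  Set 1 + (0.2) z + (-0.55) z^2 = 0, i.e. a z^2 + b z + c = 0 with a = -0.55, b = 0.2, c = 1.
  Discriminant D = b^2 - 4ac = (0.2)^2 - 4*(-0.55)*1 = 0.04 - (-2.2) = 2.24.
  D >= 0, so the roots are real: z = (-b +/- sqrt(D)) / (2a) = (-0.2 +/- 1.496663) / (-1.1).
    z_1 = (-0.2 + 1.496663) / (-1.1) = -1.1788,   |z_1| = 1.1788.
    z_2 = (-0.2 - 1.496663) / (-1.1) = 1.5424,   |z_2| = 1.5424.
Moduli of all roots: 2.5000, 1.1788, 1.5424.
All moduli strictly greater than 1? Yes.
Verdict: Stationary.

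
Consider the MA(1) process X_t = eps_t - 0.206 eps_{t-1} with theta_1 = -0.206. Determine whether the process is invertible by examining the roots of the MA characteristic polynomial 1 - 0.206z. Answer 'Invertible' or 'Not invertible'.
\text{Invertible}

The MA(q) characteristic polynomial is P(z) = 1 - 0.206z.
Invertibility requires all roots to lie outside the unit circle, i.e. |z| > 1 for every root.
This is linear in z: 1 + (-0.206) z = 0  =>  z = -1/(-0.206) = 4.854369,  |z| = 4.854369.
Moduli of all roots: 4.8544.
All moduli strictly greater than 1? Yes.
Verdict: Invertible.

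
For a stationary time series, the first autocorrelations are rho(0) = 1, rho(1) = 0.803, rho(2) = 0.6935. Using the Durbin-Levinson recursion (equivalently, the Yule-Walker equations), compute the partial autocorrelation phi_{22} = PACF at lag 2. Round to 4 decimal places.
\phi_{22} = 0.1371

The PACF at lag k is phi_{kk}, the last component of the solution
to the Yule-Walker system G_k phi = r_k where
  (G_k)_{ij} = rho(|i - j|), (r_k)_i = rho(i), i,j = 1..k.
Equivalently, Durbin-Levinson gives phi_{kk} iteratively:
  phi_{11} = rho(1)
  phi_{kk} = [rho(k) - sum_{j=1..k-1} phi_{k-1,j} rho(k-j)]
            / [1 - sum_{j=1..k-1} phi_{k-1,j} rho(j)],
  phi_{k,j} = phi_{k-1,j} - phi_{kk} phi_{k-1,k-j},  j = 1..k-1.
Step k = 1:
  phi_11 = rho(1) = 0.803.
Step k = 2:
  phi_22 = [rho(2) - phi_11 rho(1)] / [1 - phi_11 rho(1)] = [0.6935 - (0.803)(0.803)] / [1 - (0.803)(0.803)]
         = 0.048691 / 0.355191 = 0.1371.
Therefore phi_{22} = 0.1371.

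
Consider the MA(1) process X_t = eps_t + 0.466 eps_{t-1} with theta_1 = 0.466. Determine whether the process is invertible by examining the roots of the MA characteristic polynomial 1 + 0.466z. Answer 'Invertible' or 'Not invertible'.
\text{Invertible}

The MA(q) characteristic polynomial is P(z) = 1 + 0.466z.
Invertibility requires all roots to lie outside the unit circle, i.e. |z| > 1 for every root.
This is linear in z: 1 + (0.466) z = 0  =>  z = -1/(0.466) = -2.145923,  |z| = 2.145923.
Moduli of all roots: 2.1459.
All moduli strictly greater than 1? Yes.
Verdict: Invertible.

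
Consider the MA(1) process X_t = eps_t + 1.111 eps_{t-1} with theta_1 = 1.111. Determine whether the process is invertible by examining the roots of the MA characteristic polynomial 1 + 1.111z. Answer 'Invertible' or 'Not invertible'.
\text{Not invertible}

The MA(q) characteristic polynomial is P(z) = 1 + 1.111z.
Invertibility requires all roots to lie outside the unit circle, i.e. |z| > 1 for every root.
This is linear in z: 1 + (1.111) z = 0  =>  z = -1/(1.111) = -0.90009,  |z| = 0.90009.
Moduli of all roots: 0.9001.
All moduli strictly greater than 1? No.
Verdict: Not invertible.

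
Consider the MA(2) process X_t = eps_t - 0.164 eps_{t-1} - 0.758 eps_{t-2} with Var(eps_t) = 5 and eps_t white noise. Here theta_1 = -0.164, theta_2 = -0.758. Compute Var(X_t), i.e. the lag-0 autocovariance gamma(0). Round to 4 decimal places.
\gamma(0) = 8.0073

For an MA(q) process X_t = eps_t + sum_i theta_i eps_{t-i} with
Var(eps_t) = sigma^2, the variance is
  gamma(0) = sigma^2 * (1 + sum_i theta_i^2).
  sum_i theta_i^2 = (-0.164)^2 + (-0.758)^2 = 0.026896 + 0.574564 = 0.60146.
  gamma(0) = 5 * (1 + 0.60146) = 5 * 1.60146 = 8.0073.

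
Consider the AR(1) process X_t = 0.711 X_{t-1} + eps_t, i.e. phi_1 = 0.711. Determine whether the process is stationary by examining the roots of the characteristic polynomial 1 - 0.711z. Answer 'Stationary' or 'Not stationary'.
\text{Stationary}

The AR(p) characteristic polynomial is P(z) = 1 - 0.711z.
Stationarity requires all roots to lie outside the unit circle, i.e. |z| > 1 for every root.
This is linear in z: 1 + (-0.711) z = 0  =>  z = -1/(-0.711) = 1.40647,  |z| = 1.40647.
Moduli of all roots: 1.4065.
All moduli strictly greater than 1? Yes.
Verdict: Stationary.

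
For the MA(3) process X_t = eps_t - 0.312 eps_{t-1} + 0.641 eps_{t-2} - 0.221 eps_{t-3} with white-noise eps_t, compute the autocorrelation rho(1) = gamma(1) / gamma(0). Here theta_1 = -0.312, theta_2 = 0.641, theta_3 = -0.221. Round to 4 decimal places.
\rho(1) = -0.4198

For an MA(q) process with theta_0 = 1, the autocovariance is
  gamma(k) = sigma^2 * sum_{i=0..q-k} theta_i * theta_{i+k},
and rho(k) = gamma(k) / gamma(0). Sigma^2 cancels.
  numerator   = (1)*(-0.312) + (-0.312)*(0.641) + (0.641)*(-0.221) = -0.653653.
  denominator = (1)^2 + (-0.312)^2 + (0.641)^2 + (-0.221)^2 = 1.557066.
  rho(1) = -0.653653 / 1.557066 = -0.4198.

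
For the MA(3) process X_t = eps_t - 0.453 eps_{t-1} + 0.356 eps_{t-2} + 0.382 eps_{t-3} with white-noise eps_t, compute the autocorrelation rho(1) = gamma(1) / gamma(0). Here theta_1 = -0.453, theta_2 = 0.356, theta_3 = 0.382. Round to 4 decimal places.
\rho(1) = -0.3236

For an MA(q) process with theta_0 = 1, the autocovariance is
  gamma(k) = sigma^2 * sum_{i=0..q-k} theta_i * theta_{i+k},
and rho(k) = gamma(k) / gamma(0). Sigma^2 cancels.
  numerator   = (1)*(-0.453) + (-0.453)*(0.356) + (0.356)*(0.382) = -0.478276.
  denominator = (1)^2 + (-0.453)^2 + (0.356)^2 + (0.382)^2 = 1.477869.
  rho(1) = -0.478276 / 1.477869 = -0.3236.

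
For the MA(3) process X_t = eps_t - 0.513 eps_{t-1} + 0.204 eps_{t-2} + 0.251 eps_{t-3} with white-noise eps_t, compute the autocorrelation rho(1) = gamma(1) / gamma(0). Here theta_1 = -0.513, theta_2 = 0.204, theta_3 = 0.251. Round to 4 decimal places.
\rho(1) = -0.4141

For an MA(q) process with theta_0 = 1, the autocovariance is
  gamma(k) = sigma^2 * sum_{i=0..q-k} theta_i * theta_{i+k},
and rho(k) = gamma(k) / gamma(0). Sigma^2 cancels.
  numerator   = (1)*(-0.513) + (-0.513)*(0.204) + (0.204)*(0.251) = -0.566448.
  denominator = (1)^2 + (-0.513)^2 + (0.204)^2 + (0.251)^2 = 1.367786.
  rho(1) = -0.566448 / 1.367786 = -0.4141.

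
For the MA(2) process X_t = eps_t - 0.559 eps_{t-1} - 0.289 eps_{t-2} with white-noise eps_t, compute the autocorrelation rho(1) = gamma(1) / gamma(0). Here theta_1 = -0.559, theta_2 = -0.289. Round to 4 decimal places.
\rho(1) = -0.2847

For an MA(q) process with theta_0 = 1, the autocovariance is
  gamma(k) = sigma^2 * sum_{i=0..q-k} theta_i * theta_{i+k},
and rho(k) = gamma(k) / gamma(0). Sigma^2 cancels.
  numerator   = (1)*(-0.559) + (-0.559)*(-0.289) = -0.397449.
  denominator = (1)^2 + (-0.559)^2 + (-0.289)^2 = 1.396002.
  rho(1) = -0.397449 / 1.396002 = -0.2847.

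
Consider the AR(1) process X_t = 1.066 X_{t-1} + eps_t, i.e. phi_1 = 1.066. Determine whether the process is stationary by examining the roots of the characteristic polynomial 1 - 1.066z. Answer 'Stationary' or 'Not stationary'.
\text{Not stationary}

The AR(p) characteristic polynomial is P(z) = 1 - 1.066z.
Stationarity requires all roots to lie outside the unit circle, i.e. |z| > 1 for every root.
This is linear in z: 1 + (-1.066) z = 0  =>  z = -1/(-1.066) = 0.938086,  |z| = 0.938086.
Moduli of all roots: 0.9381.
All moduli strictly greater than 1? No.
Verdict: Not stationary.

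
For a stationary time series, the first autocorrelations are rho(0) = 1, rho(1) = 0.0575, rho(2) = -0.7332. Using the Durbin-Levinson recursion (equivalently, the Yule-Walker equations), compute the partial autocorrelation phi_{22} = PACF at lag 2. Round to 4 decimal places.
\phi_{22} = -0.7389

The PACF at lag k is phi_{kk}, the last component of the solution
to the Yule-Walker system G_k phi = r_k where
  (G_k)_{ij} = rho(|i - j|), (r_k)_i = rho(i), i,j = 1..k.
Equivalently, Durbin-Levinson gives phi_{kk} iteratively:
  phi_{11} = rho(1)
  phi_{kk} = [rho(k) - sum_{j=1..k-1} phi_{k-1,j} rho(k-j)]
            / [1 - sum_{j=1..k-1} phi_{k-1,j} rho(j)],
  phi_{k,j} = phi_{k-1,j} - phi_{kk} phi_{k-1,k-j},  j = 1..k-1.
Step k = 1:
  phi_11 = rho(1) = 0.0575.
Step k = 2:
  phi_22 = [rho(2) - phi_11 rho(1)] / [1 - phi_11 rho(1)] = [-0.7332 - (0.0575)(0.0575)] / [1 - (0.0575)(0.0575)]
         = -0.73650625 / 0.99669375 = -0.7389.
Therefore phi_{22} = -0.7389.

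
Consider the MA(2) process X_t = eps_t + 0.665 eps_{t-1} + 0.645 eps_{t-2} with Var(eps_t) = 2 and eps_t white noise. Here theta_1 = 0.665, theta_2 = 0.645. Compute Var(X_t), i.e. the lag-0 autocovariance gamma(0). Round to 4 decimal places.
\gamma(0) = 3.7165

For an MA(q) process X_t = eps_t + sum_i theta_i eps_{t-i} with
Var(eps_t) = sigma^2, the variance is
  gamma(0) = sigma^2 * (1 + sum_i theta_i^2).
  sum_i theta_i^2 = (0.665)^2 + (0.645)^2 = 0.442225 + 0.416025 = 0.85825.
  gamma(0) = 2 * (1 + 0.85825) = 2 * 1.85825 = 3.7165.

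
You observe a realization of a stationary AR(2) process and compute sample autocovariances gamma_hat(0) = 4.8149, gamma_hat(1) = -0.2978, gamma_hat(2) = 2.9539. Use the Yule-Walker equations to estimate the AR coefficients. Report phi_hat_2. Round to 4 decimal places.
\hat\phi_{2} = 0.6120

The Yule-Walker equations for an AR(p) process read, in matrix form,
  Gamma_p phi = r_p,   with   (Gamma_p)_{ij} = gamma(|i - j|),
                       (r_p)_i = gamma(i),   i,j = 1..p.
Substitute the sample gammas (Toeplitz matrix and right-hand side of size 2):
  Gamma_p = [[4.8149, -0.2978], [-0.2978, 4.8149]]
  r_p     = [-0.2978, 2.9539]
Written out:
  4.8149 phi_1 - 0.2978 phi_2 = -0.2978
  -0.2978 phi_1 + 4.8149 phi_2 = 2.9539
Solve by Cramer's rule:
  det = gamma(0)^2 - gamma(1)^2 = (4.8149)^2 - (-0.2978)^2 = 23.18326201 - 0.08868484 = 23.09457717
  phi_hat_1 = [gamma(1) gamma(0) - gamma(1) gamma(2)] / det = [(-0.2978)(4.8149) - (-0.2978)(2.9539)] / 23.09457717 = -0.5542058 / 23.09457717 = -0.024
  phi_hat_2 = [gamma(0) gamma(2) - gamma(1)^2] / det = [(4.8149)(2.9539) - (-0.2978)^2] / 23.09457717 = 14.13404827 / 23.09457717 = 0.612
So phi_hat = [-0.0240, 0.6120].
Therefore phi_hat_2 = 0.6120.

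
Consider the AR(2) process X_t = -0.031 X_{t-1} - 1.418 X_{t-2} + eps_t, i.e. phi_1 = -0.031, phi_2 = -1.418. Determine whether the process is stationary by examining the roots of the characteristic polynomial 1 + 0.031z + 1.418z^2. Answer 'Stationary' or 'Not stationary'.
\text{Not stationary}

The AR(p) characteristic polynomial is P(z) = 1 + 0.031z + 1.418z^2.
Stationarity requires all roots to lie outside the unit circle, i.e. |z| > 1 for every root.
Set 1 + (0.031) z + (1.418) z^2 = 0, i.e. a z^2 + b z + c = 0 with a = 1.418, b = 0.031, c = 1.
Discriminant D = b^2 - 4ac = (0.031)^2 - 4*(1.418)*1 = 0.000961 - (5.672) = -5.671039.
D < 0, so the roots are the complex-conjugate pair z = (-b +/- i sqrt(-D)) / (2a) = -0.0109 +/- 0.8397i.
For a conjugate pair |z|^2 = z * conj(z) = (product of roots) = c/a = 1/(1.418) = 0.705219, so |z| = sqrt(0.705219) = 0.8398 for both roots.
Moduli of all roots: 0.8398, 0.8398.
All moduli strictly greater than 1? No.
Verdict: Not stationary.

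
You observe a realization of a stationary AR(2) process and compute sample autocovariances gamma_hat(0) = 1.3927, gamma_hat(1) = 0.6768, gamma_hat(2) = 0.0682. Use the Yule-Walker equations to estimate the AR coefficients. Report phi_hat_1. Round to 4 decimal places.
\hat\phi_{1} = 0.6051

The Yule-Walker equations for an AR(p) process read, in matrix form,
  Gamma_p phi = r_p,   with   (Gamma_p)_{ij} = gamma(|i - j|),
                       (r_p)_i = gamma(i),   i,j = 1..p.
Substitute the sample gammas (Toeplitz matrix and right-hand side of size 2):
  Gamma_p = [[1.3927, 0.6768], [0.6768, 1.3927]]
  r_p     = [0.6768, 0.0682]
Written out:
  1.3927 phi_1 + 0.6768 phi_2 = 0.6768
  0.6768 phi_1 + 1.3927 phi_2 = 0.0682
Solve by Cramer's rule:
  det = gamma(0)^2 - gamma(1)^2 = (1.3927)^2 - (0.6768)^2 = 1.93961329 - 0.45805824 = 1.48155505
  phi_hat_1 = [gamma(1) gamma(0) - gamma(1) gamma(2)] / det = [(0.6768)(1.3927) - (0.6768)(0.0682)] / 1.48155505 = 0.8964216 / 1.48155505 = 0.6051
  phi_hat_2 = [gamma(0) gamma(2) - gamma(1)^2] / det = [(1.3927)(0.0682) - (0.6768)^2] / 1.48155505 = -0.3630761 / 1.48155505 = -0.2451
So phi_hat = [0.6051, -0.2451].
Therefore phi_hat_1 = 0.6051.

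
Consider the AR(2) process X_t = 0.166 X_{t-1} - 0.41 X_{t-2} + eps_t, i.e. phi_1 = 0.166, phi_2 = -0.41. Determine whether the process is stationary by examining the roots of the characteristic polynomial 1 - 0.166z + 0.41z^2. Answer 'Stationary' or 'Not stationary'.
\text{Stationary}

The AR(p) characteristic polynomial is P(z) = 1 - 0.166z + 0.41z^2.
Stationarity requires all roots to lie outside the unit circle, i.e. |z| > 1 for every root.
Set 1 + (-0.166) z + (0.41) z^2 = 0, i.e. a z^2 + b z + c = 0 with a = 0.41, b = -0.166, c = 1.
Discriminant D = b^2 - 4ac = (-0.166)^2 - 4*(0.41)*1 = 0.027556 - (1.64) = -1.612444.
D < 0, so the roots are the complex-conjugate pair z = (-b +/- i sqrt(-D)) / (2a) = 0.2024 +/- 1.5486i.
For a conjugate pair |z|^2 = z * conj(z) = (product of roots) = c/a = 1/(0.41) = 2.439024, so |z| = sqrt(2.439024) = 1.5617 for both roots.
Moduli of all roots: 1.5617, 1.5617.
All moduli strictly greater than 1? Yes.
Verdict: Stationary.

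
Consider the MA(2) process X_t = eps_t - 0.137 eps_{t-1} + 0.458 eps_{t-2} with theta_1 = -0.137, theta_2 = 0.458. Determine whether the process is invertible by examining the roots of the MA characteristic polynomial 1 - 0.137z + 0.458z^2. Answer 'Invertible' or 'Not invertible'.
\text{Invertible}

The MA(q) characteristic polynomial is P(z) = 1 - 0.137z + 0.458z^2.
Invertibility requires all roots to lie outside the unit circle, i.e. |z| > 1 for every root.
Set 1 + (-0.137) z + (0.458) z^2 = 0, i.e. a z^2 + b z + c = 0 with a = 0.458, b = -0.137, c = 1.
Discriminant D = b^2 - 4ac = (-0.137)^2 - 4*(0.458)*1 = 0.018769 - (1.832) = -1.813231.
D < 0, so the roots are the complex-conjugate pair z = (-b +/- i sqrt(-D)) / (2a) = 0.1496 +/- 1.47i.
For a conjugate pair |z|^2 = z * conj(z) = (product of roots) = c/a = 1/(0.458) = 2.183406, so |z| = sqrt(2.183406) = 1.4776 for both roots.
Moduli of all roots: 1.4776, 1.4776.
All moduli strictly greater than 1? Yes.
Verdict: Invertible.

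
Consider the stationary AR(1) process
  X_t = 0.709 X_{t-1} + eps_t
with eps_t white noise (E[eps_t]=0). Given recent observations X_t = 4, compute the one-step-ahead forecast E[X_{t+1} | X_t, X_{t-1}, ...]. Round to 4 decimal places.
E[X_{t+1} \mid \mathcal F_t] = 2.8360

For an AR(p) model X_t = c + sum_i phi_i X_{t-i} + eps_t, the
one-step-ahead conditional mean is
  E[X_{t+1} | X_t, ...] = c + sum_i phi_i X_{t+1-i}.
Substitute known values:
  E[X_{t+1} | ...] = (0.709) * (4)
                   = 2.8360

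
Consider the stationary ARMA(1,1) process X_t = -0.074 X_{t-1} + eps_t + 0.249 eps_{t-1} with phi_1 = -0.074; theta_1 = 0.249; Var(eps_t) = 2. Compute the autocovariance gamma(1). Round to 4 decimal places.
\gamma(1) = 0.3454

Multiply the model equation by X_{t-k} and take expectations. With theta_0 = psi_0 = 1 and psi_j the MA(infinity) weights, this gives
  gamma(k) - sum_i phi_i gamma(k-i) = c_k,
  c_k = sigma^2 * sum_{j=k..q} theta_j psi_{j-k}   (c_k = 0 for k > q),
using gamma(-m) = gamma(m).
psi-weights needed (psi_j = theta_j + sum_i phi_i psi_{j-i}):
  psi_1 = theta_1 + phi_1 = 0.249 + (-0.074) = 0.175
Right-hand sides:
  c_0 = sigma^2 (1 + theta_1 psi_1) = 2 * (1 + (0.249)(0.175)) = 2 * 1.043575 = 2.08715
  c_1 = sigma^2 theta_1 = 2 * (0.249) = 0.498
  c_2 = 0
Equations for k = 0 and k = 1 (AR order 1):
  gamma(0) = phi_1 gamma(1) + c_0
  gamma(1) = phi_1 gamma(0) + c_1
Substituting the second into the first: gamma(0) (1 - phi_1^2) = c_0 + phi_1 c_1, so
  gamma(0) = (c_0 + phi_1 c_1) / (1 - phi_1^2) = (2.08715 + (-0.074)(0.498)) / (1 - (-0.074)^2) = 2.050298 / 0.994524 = 2.061587.
  gamma(1) = phi_1 gamma(0) + c_1 = (-0.074)(2.061587) + (0.498) = 0.345443.
Therefore gamma(1) = 0.3454 (to 4 decimal places).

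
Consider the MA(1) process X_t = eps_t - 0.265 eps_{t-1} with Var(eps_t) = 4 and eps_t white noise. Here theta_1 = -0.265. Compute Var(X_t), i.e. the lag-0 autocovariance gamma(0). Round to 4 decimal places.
\gamma(0) = 4.2809

For an MA(q) process X_t = eps_t + sum_i theta_i eps_{t-i} with
Var(eps_t) = sigma^2, the variance is
  gamma(0) = sigma^2 * (1 + sum_i theta_i^2).
  sum_i theta_i^2 = (-0.265)^2 = 0.070225.
  gamma(0) = 4 * (1 + 0.070225) = 4 * 1.070225 = 4.2809.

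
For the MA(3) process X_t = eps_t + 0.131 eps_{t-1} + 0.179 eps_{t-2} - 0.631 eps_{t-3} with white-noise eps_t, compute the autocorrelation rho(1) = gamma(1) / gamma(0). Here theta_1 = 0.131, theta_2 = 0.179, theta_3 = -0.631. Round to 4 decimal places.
\rho(1) = 0.0287

For an MA(q) process with theta_0 = 1, the autocovariance is
  gamma(k) = sigma^2 * sum_{i=0..q-k} theta_i * theta_{i+k},
and rho(k) = gamma(k) / gamma(0). Sigma^2 cancels.
  numerator   = (1)*(0.131) + (0.131)*(0.179) + (0.179)*(-0.631) = 0.0415.
  denominator = (1)^2 + (0.131)^2 + (0.179)^2 + (-0.631)^2 = 1.447363.
  rho(1) = 0.0415 / 1.447363 = 0.0287.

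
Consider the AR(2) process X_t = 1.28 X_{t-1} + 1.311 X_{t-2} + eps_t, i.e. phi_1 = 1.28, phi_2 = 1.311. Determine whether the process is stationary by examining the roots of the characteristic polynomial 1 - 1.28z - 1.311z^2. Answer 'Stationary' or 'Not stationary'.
\text{Not stationary}

The AR(p) characteristic polynomial is P(z) = 1 - 1.28z - 1.311z^2.
Stationarity requires all roots to lie outside the unit circle, i.e. |z| > 1 for every root.
Set 1 + (-1.28) z + (-1.311) z^2 = 0, i.e. a z^2 + b z + c = 0 with a = -1.311, b = -1.28, c = 1.
Discriminant D = b^2 - 4ac = (-1.28)^2 - 4*(-1.311)*1 = 1.6384 - (-5.244) = 6.8824.
D >= 0, so the roots are real: z = (-b +/- sqrt(D)) / (2a) = (1.28 +/- 2.623433) / (-2.622).
  z_1 = (1.28 + 2.623433) / (-2.622) = -1.4887,   |z_1| = 1.4887.
  z_2 = (1.28 - 2.623433) / (-2.622) = 0.5124,   |z_2| = 0.5124.
Moduli of all roots: 1.4887, 0.5124.
All moduli strictly greater than 1? No.
Verdict: Not stationary.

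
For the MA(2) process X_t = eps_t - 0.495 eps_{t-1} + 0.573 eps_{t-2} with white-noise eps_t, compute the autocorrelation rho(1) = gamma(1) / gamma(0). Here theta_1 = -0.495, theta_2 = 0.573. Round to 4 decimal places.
\rho(1) = -0.4949

For an MA(q) process with theta_0 = 1, the autocovariance is
  gamma(k) = sigma^2 * sum_{i=0..q-k} theta_i * theta_{i+k},
and rho(k) = gamma(k) / gamma(0). Sigma^2 cancels.
  numerator   = (1)*(-0.495) + (-0.495)*(0.573) = -0.778635.
  denominator = (1)^2 + (-0.495)^2 + (0.573)^2 = 1.573354.
  rho(1) = -0.778635 / 1.573354 = -0.4949.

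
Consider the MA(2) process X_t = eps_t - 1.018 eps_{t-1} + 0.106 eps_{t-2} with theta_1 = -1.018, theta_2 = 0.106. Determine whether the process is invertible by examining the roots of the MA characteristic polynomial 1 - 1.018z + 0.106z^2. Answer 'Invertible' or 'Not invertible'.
\text{Invertible}

The MA(q) characteristic polynomial is P(z) = 1 - 1.018z + 0.106z^2.
Invertibility requires all roots to lie outside the unit circle, i.e. |z| > 1 for every root.
Set 1 + (-1.018) z + (0.106) z^2 = 0, i.e. a z^2 + b z + c = 0 with a = 0.106, b = -1.018, c = 1.
Discriminant D = b^2 - 4ac = (-1.018)^2 - 4*(0.106)*1 = 1.036324 - (0.424) = 0.612324.
D >= 0, so the roots are real: z = (-b +/- sqrt(D)) / (2a) = (1.018 +/- 0.782511) / (0.212).
  z_1 = (1.018 + 0.782511) / (0.212) = 8.493,   |z_1| = 8.493.
  z_2 = (1.018 - 0.782511) / (0.212) = 1.1108,   |z_2| = 1.1108.
Moduli of all roots: 8.4930, 1.1108.
All moduli strictly greater than 1? Yes.
Verdict: Invertible.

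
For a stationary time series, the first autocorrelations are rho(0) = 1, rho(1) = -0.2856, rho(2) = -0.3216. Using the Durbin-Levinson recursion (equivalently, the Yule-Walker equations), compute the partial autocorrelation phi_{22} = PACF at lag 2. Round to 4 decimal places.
\phi_{22} = -0.4390

The PACF at lag k is phi_{kk}, the last component of the solution
to the Yule-Walker system G_k phi = r_k where
  (G_k)_{ij} = rho(|i - j|), (r_k)_i = rho(i), i,j = 1..k.
Equivalently, Durbin-Levinson gives phi_{kk} iteratively:
  phi_{11} = rho(1)
  phi_{kk} = [rho(k) - sum_{j=1..k-1} phi_{k-1,j} rho(k-j)]
            / [1 - sum_{j=1..k-1} phi_{k-1,j} rho(j)],
  phi_{k,j} = phi_{k-1,j} - phi_{kk} phi_{k-1,k-j},  j = 1..k-1.
Step k = 1:
  phi_11 = rho(1) = -0.2856.
Step k = 2:
  phi_22 = [rho(2) - phi_11 rho(1)] / [1 - phi_11 rho(1)] = [-0.3216 - (-0.2856)(-0.2856)] / [1 - (-0.2856)(-0.2856)]
         = -0.40316736 / 0.91843264 = -0.439.
Therefore phi_{22} = -0.4390.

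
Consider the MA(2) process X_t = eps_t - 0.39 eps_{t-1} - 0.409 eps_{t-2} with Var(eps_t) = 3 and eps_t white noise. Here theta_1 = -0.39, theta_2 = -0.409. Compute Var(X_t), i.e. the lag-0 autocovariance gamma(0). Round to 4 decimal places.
\gamma(0) = 3.9581

For an MA(q) process X_t = eps_t + sum_i theta_i eps_{t-i} with
Var(eps_t) = sigma^2, the variance is
  gamma(0) = sigma^2 * (1 + sum_i theta_i^2).
  sum_i theta_i^2 = (-0.39)^2 + (-0.409)^2 = 0.1521 + 0.167281 = 0.319381.
  gamma(0) = 3 * (1 + 0.319381) = 3 * 1.319381 = 3.958143, which rounds to 3.9581.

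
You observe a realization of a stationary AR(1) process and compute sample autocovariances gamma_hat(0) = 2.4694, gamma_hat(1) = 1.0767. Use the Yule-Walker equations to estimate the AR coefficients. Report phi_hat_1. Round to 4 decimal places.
\hat\phi_{1} = 0.4360

The Yule-Walker equations for an AR(p) process read, in matrix form,
  Gamma_p phi = r_p,   with   (Gamma_p)_{ij} = gamma(|i - j|),
                       (r_p)_i = gamma(i),   i,j = 1..p.
Substitute the sample gammas (Toeplitz matrix and right-hand side of size 1):
  Gamma_p = [[2.4694]]
  r_p     = [1.0767]
With p = 1 this is the single equation gamma(0) phi_1 = gamma(1):
  phi_hat_1 = gamma(1) / gamma(0) = 1.0767 / 2.4694 = 0.4360.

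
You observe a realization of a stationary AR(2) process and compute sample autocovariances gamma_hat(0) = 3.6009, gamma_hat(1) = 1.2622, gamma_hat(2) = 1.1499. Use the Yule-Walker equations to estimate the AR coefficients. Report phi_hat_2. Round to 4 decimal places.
\hat\phi_{2} = 0.2240

The Yule-Walker equations for an AR(p) process read, in matrix form,
  Gamma_p phi = r_p,   with   (Gamma_p)_{ij} = gamma(|i - j|),
                       (r_p)_i = gamma(i),   i,j = 1..p.
Substitute the sample gammas (Toeplitz matrix and right-hand side of size 2):
  Gamma_p = [[3.6009, 1.2622], [1.2622, 3.6009]]
  r_p     = [1.2622, 1.1499]
Written out:
  3.6009 phi_1 + 1.2622 phi_2 = 1.2622
  1.2622 phi_1 + 3.6009 phi_2 = 1.1499
Solve by Cramer's rule:
  det = gamma(0)^2 - gamma(1)^2 = (3.6009)^2 - (1.2622)^2 = 12.96648081 - 1.59314884 = 11.37333197
  phi_hat_1 = [gamma(1) gamma(0) - gamma(1) gamma(2)] / det = [(1.2622)(3.6009) - (1.2622)(1.1499)] / 11.37333197 = 3.0936522 / 11.37333197 = 0.272
  phi_hat_2 = [gamma(0) gamma(2) - gamma(1)^2] / det = [(3.6009)(1.1499) - (1.2622)^2] / 11.37333197 = 2.54752607 / 11.37333197 = 0.224
So phi_hat = [0.2720, 0.2240].
Therefore phi_hat_2 = 0.2240.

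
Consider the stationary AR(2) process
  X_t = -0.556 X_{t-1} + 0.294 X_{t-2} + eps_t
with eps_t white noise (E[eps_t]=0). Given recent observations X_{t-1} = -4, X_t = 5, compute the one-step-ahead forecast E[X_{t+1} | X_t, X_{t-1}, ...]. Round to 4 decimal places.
E[X_{t+1} \mid \mathcal F_t] = -3.9560

For an AR(p) model X_t = c + sum_i phi_i X_{t-i} + eps_t, the
one-step-ahead conditional mean is
  E[X_{t+1} | X_t, ...] = c + sum_i phi_i X_{t+1-i}.
Substitute known values:
  E[X_{t+1} | ...] = (-0.556) * (5) + (0.294) * (-4)
                   = -3.9560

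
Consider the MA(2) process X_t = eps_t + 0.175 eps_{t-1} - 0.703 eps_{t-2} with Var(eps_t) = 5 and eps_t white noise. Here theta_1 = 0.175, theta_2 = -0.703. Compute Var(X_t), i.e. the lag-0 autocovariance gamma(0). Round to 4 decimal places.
\gamma(0) = 7.6242

For an MA(q) process X_t = eps_t + sum_i theta_i eps_{t-i} with
Var(eps_t) = sigma^2, the variance is
  gamma(0) = sigma^2 * (1 + sum_i theta_i^2).
  sum_i theta_i^2 = (0.175)^2 + (-0.703)^2 = 0.030625 + 0.494209 = 0.524834.
  gamma(0) = 5 * (1 + 0.524834) = 5 * 1.524834 = 7.62417, which rounds to 7.6242.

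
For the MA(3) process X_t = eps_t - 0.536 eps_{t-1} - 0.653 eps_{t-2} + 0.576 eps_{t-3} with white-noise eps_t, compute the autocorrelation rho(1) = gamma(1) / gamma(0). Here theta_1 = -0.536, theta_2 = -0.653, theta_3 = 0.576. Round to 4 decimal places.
\rho(1) = -0.2748

For an MA(q) process with theta_0 = 1, the autocovariance is
  gamma(k) = sigma^2 * sum_{i=0..q-k} theta_i * theta_{i+k},
and rho(k) = gamma(k) / gamma(0). Sigma^2 cancels.
  numerator   = (1)*(-0.536) + (-0.536)*(-0.653) + (-0.653)*(0.576) = -0.56212.
  denominator = (1)^2 + (-0.536)^2 + (-0.653)^2 + (0.576)^2 = 2.045481.
  rho(1) = -0.56212 / 2.045481 = -0.2748.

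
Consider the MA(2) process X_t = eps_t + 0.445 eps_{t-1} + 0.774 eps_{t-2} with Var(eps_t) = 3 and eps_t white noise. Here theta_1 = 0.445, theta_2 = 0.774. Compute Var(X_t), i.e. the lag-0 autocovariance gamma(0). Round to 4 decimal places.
\gamma(0) = 5.3913

For an MA(q) process X_t = eps_t + sum_i theta_i eps_{t-i} with
Var(eps_t) = sigma^2, the variance is
  gamma(0) = sigma^2 * (1 + sum_i theta_i^2).
  sum_i theta_i^2 = (0.445)^2 + (0.774)^2 = 0.198025 + 0.599076 = 0.797101.
  gamma(0) = 3 * (1 + 0.797101) = 3 * 1.797101 = 5.391303, which rounds to 5.3913.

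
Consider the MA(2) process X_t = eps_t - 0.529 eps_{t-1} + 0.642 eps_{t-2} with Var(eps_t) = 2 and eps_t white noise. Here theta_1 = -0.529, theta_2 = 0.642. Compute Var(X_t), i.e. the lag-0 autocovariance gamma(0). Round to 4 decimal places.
\gamma(0) = 3.3840

For an MA(q) process X_t = eps_t + sum_i theta_i eps_{t-i} with
Var(eps_t) = sigma^2, the variance is
  gamma(0) = sigma^2 * (1 + sum_i theta_i^2).
  sum_i theta_i^2 = (-0.529)^2 + (0.642)^2 = 0.279841 + 0.412164 = 0.692005.
  gamma(0) = 2 * (1 + 0.692005) = 2 * 1.692005 = 3.38401, which rounds to 3.3840.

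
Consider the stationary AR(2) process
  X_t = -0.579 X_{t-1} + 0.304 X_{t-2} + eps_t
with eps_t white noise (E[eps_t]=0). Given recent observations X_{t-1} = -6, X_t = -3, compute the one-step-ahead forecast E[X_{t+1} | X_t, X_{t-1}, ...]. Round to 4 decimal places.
E[X_{t+1} \mid \mathcal F_t] = -0.0870

For an AR(p) model X_t = c + sum_i phi_i X_{t-i} + eps_t, the
one-step-ahead conditional mean is
  E[X_{t+1} | X_t, ...] = c + sum_i phi_i X_{t+1-i}.
Substitute known values:
  E[X_{t+1} | ...] = (-0.579) * (-3) + (0.304) * (-6)
                   = -0.0870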